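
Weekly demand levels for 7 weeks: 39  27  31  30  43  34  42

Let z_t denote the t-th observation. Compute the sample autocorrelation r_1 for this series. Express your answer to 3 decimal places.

-0.143

Mean z̄ = (39 + 27 + 31 + 30 + 43 + 34 + 42)/7 = 35.1429
Deviations from mean: 3.8571, -8.1429, -4.1429, -5.1429, 7.8571, -1.1429, 6.8571
Σ(z_t−z̄)(z_{t+1}−z̄) = (-31.4082) + (33.7347) + (21.3061) + (-40.4082) + (-8.9796) + (-7.8367) = -33.5918
Denominator Σ(z_t−z̄)² = 234.8571
r_1 = -33.5918 / 234.8571 = -0.143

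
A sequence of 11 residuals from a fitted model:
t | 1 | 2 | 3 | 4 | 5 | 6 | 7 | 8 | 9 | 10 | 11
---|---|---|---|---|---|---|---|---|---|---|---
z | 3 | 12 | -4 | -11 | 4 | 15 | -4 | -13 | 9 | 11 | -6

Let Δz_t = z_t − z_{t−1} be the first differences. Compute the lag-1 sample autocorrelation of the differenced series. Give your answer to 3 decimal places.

-0.103

First differences Δz: 9, -16, -7, 15, 11, -19, -9, 22, 2, -17
Mean of differences = -0.9000
Numerator Σ(Δz_t−Δz̄)(Δz_{t+1}−Δz̄) = -199.7100
Denominator Σ(Δz_t−Δz̄)² = 1942.9000
r_1(Δz) = -199.7100 / 1942.9000 = -0.103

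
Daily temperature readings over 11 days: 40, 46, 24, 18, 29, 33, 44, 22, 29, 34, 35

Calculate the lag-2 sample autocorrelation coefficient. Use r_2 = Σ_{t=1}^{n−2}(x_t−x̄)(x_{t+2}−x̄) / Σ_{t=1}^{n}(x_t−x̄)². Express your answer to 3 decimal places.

Mean x̄ = (40 + 46 + 24 + 18 + 29 + 33 + 44 + 22 + 29 + 34 + 35)/11 = 32.1818
Numerator Σ_{t=1}^{9}(x_t−x̄)(x_{t+2}−x̄) = -356.5207
Denominator Σ(x_t−x̄)² = 795.6364
r_2 = -356.5207 / 795.6364 = -0.448

-0.448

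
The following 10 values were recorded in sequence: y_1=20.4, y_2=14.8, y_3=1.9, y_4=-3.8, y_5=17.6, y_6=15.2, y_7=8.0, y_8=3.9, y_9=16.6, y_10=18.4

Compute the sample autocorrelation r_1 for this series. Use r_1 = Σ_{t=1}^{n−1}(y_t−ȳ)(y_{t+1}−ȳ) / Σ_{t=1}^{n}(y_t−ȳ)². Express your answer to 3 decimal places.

0.132

Mean ȳ = (20.4 + 14.8 + 1.9 − 3.8 + 17.6 + 15.2 + 8.0 + 3.9 + 16.6 + 18.4)/10 = 11.3000
Numerator Σ_{t=1}^{9}(y_t−ȳ)(y_{t+1}−ȳ) = 80.2900
Denominator Σ(y_t−ȳ)² = 610.4800
r_1 = 80.2900 / 610.4800 = 0.132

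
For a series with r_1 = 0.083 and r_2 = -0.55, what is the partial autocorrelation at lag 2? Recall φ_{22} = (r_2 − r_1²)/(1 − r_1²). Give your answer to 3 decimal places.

φ_{22} = (r_2 − r_1²) / (1 − r_1²)
r_1² = (0.083)² = 0.006889
Numerator = -0.55 − 0.0069 = -0.5569; denominator = 1 − 0.0069 = 0.9931
φ_{22} = -0.5569 / 0.9931 = -0.561

-0.561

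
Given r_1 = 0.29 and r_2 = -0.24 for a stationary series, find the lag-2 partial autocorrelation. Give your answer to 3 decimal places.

φ_{22} = (r_2 − r_1²) / (1 − r_1²)
r_1² = (0.29)² = 0.0841
Numerator = -0.24 − 0.0841 = -0.3241; denominator = 1 − 0.0841 = 0.9159
φ_{22} = -0.3241 / 0.9159 = -0.354

-0.354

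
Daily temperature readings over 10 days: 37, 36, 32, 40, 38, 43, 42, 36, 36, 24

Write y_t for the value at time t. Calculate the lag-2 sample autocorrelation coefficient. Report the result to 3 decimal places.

Mean ȳ = (37 + 36 + 32 + 40 + 38 + 43 + 42 + 36 + 36 + 24)/10 = 36.4000
Numerator Σ_{t=1}^{8}(y_t−ȳ)(y_{t+2}−ȳ) = 21.6800
Denominator Σ(y_t−ȳ)² = 264.4000
r_2 = 21.6800 / 264.4000 = 0.082

0.082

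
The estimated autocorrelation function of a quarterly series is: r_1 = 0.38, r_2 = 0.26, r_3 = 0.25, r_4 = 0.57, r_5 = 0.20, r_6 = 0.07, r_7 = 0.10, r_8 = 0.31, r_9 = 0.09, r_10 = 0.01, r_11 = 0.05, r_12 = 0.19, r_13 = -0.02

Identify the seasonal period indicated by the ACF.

The largest autocorrelation is r_4 = 0.57; the remaining lags stay at or below 0.38. The elevated value at lag 1 (0.38), dropping to 0.26 at lag 2, reflects decaying short-term dependence rather than seasonality.
The dominant spike at lag 4 indicates a seasonal period of 4.

4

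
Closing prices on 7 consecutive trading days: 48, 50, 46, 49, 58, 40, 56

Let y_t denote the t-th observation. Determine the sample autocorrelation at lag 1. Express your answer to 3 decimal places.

Mean ȳ = (48 + 50 + 46 + 49 + 58 + 40 + 56)/7 = 49.5714
Deviations from mean: -1.5714, 0.4286, -3.5714, -0.5714, 8.4286, -9.5714, 6.4286
Numerator Σ_{t=1}^{6}(y_t−ȳ)(y_{t+1}−ȳ) = -147.1837
Denominator Σ(y_t−ȳ)² = 219.7143
r_1 = -147.1837 / 219.7143 = -0.670

-0.670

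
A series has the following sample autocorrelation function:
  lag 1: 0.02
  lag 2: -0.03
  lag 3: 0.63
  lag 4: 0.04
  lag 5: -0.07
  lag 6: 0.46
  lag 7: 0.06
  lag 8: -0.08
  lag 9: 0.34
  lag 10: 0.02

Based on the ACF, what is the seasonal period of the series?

The largest autocorrelation is r_3 = 0.63, with weaker echoes at lags 6 (0.46) and 9 (0.34); the remaining lags stay at or below 0.06.
The dominant spike at lag 3 indicates a seasonal period of 3.

3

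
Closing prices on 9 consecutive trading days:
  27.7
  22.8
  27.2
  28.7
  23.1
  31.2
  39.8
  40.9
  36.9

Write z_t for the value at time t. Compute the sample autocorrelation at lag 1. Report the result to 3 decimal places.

Mean z̄ = (27.7 + 22.8 + 27.2 + 28.7 + 23.1 + 31.2 + 39.8 + 40.9 + 36.9)/9 = 30.9222
Numerator Σ_{t=1}^{8}(z_t−z̄)(z_{t+1}−z̄) = 230.5773
Denominator Σ(z_t−z̄)² = 370.5156
r_1 = 230.5773 / 370.5156 = 0.622

0.622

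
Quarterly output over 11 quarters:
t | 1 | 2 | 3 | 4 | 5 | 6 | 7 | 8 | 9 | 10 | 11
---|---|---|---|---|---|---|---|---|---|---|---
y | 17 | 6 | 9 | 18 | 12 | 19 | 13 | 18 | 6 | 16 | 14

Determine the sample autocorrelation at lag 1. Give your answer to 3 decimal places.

-0.375

Mean ȳ = (17 + 6 + 9 + 18 + 12 + 19 + 13 + 18 + 6 + 16 + 14)/11 = 13.4545
Numerator Σ_{t=1}^{10}(y_t−ȳ)(y_{t+1}−ȳ) = -84.2066
Denominator Σ(y_t−ȳ)² = 224.7273
r_1 = -84.2066 / 224.7273 = -0.375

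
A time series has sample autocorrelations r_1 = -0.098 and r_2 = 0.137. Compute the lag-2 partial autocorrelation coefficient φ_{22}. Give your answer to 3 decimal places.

φ_{22} = (r_2 − r_1²) / (1 − r_1²)
r_1² = (-0.098)² = 0.009604
Numerator = 0.137 − 0.0096 = 0.1274; denominator = 1 − 0.0096 = 0.9904
φ_{22} = 0.1274 / 0.9904 = 0.129

0.129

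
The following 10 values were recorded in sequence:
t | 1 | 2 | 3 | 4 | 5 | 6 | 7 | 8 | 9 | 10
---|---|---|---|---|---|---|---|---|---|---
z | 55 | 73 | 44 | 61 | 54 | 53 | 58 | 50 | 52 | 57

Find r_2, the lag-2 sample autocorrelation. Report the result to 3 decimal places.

0.191

Mean z̄ = (55 + 73 + 44 + 61 + 54 + 53 + 58 + 50 + 52 + 57)/10 = 55.7000
Numerator Σ_{t=1}^{8}(z_t−z̄)(z_{t+2}−z̄) = 101.0200
Denominator Σ(z_t−z̄)² = 528.1000
r_2 = 101.0200 / 528.1000 = 0.191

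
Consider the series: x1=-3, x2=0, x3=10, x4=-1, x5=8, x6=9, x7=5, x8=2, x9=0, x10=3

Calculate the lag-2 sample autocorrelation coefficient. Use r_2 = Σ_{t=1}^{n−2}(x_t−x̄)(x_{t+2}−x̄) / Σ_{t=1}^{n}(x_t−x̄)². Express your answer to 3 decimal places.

Mean x̄ = (-3 + 0 + 10 − 1 + 8 + 9 + 5 + 2 + 0 + 3)/10 = 3.3000
Numerator Σ_{t=1}^{8}(x_t−x̄)(x_{t+2}−x̄) = -25.6800
Denominator Σ(x_t−x̄)² = 184.1000
r_2 = -25.6800 / 184.1000 = -0.139

-0.139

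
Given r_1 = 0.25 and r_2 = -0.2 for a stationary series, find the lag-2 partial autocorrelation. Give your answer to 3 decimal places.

-0.280

φ_{22} = (r_2 − r_1²) / (1 − r_1²)
r_1² = (0.25)² = 0.0625
Numerator = -0.2 − 0.0625 = -0.2625; denominator = 1 − 0.0625 = 0.9375
φ_{22} = -0.2625 / 0.9375 = -0.280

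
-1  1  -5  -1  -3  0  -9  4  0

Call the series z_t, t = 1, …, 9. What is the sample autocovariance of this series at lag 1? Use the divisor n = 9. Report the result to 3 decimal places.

-6.294

Mean z̄ = (-1 + 1 − 5 − 1 − 3 + 0 − 9 + 4 + 0)/9 = -1.5556
Σ_{t=1}^{8}(z_t−z̄)(z_{t+1}−z̄) = -56.6420
γ_1 = -56.6420 / 9 = -6.294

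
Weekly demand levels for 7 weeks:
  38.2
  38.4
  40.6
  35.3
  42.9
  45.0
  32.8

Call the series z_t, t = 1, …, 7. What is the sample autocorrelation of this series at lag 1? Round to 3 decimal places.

Mean z̄ = (38.2 + 38.4 + 40.6 + 35.3 + 42.9 + 45.0 + 32.8)/7 = 39.0286
Deviations from mean: -0.8286, -0.6286, 1.5714, -3.7286, 3.8714, 5.9714, -6.2286
Numerator Σ_{t=1}^{6}(z_t−z̄)(z_{t+1}−z̄) = -34.8365
Denominator Σ(z_t−z̄)² = 106.8943
r_1 = -34.8365 / 106.8943 = -0.326

-0.326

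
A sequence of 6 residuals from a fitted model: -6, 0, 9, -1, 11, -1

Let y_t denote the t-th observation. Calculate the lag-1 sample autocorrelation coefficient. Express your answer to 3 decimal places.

Mean ȳ = (-6 + 0 + 9 − 1 + 11 − 1)/6 = 2.0000
Deviations from mean: -8.0000, -2.0000, 7.0000, -3.0000, 9.0000, -3.0000
Σ(y_t−ȳ)(y_{t+1}−ȳ) = (16.0000) + (-14.0000) + (-21.0000) + (-27.0000) + (-27.0000) = -73.0000
Denominator Σ(y_t−ȳ)² = 216.0000
r_1 = -73.0000 / 216.0000 = -0.338

-0.338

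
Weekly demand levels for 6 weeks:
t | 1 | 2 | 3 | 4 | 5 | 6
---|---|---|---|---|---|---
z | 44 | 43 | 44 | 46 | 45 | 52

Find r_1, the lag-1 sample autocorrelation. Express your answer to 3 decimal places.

Mean z̄ = (44 + 43 + 44 + 46 + 45 + 52)/6 = 45.6667
Deviations from mean: -1.6667, -2.6667, -1.6667, 0.3333, -0.6667, 6.3333
Σ(z_t−z̄)(z_{t+1}−z̄) = (4.4444) + (4.4444) + (-0.5556) + (-0.2222) + (-4.2222) = 3.8889
Denominator Σ(z_t−z̄)² = 53.3333
r_1 = 3.8889 / 53.3333 = 0.073

0.073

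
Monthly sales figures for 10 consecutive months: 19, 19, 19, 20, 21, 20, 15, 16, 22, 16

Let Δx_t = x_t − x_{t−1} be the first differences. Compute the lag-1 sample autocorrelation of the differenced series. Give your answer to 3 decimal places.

First differences Δx: 0, 0, 1, 1, -1, -5, 1, 6, -6
Mean of differences = -0.3333
Numerator Σ(Δx_t−Δx̄)(Δx_{t+1}−Δx̄) = -29.1111
Denominator Σ(Δx_t−Δx̄)² = 100.0000
r_1(Δx) = -29.1111 / 100.0000 = -0.291

-0.291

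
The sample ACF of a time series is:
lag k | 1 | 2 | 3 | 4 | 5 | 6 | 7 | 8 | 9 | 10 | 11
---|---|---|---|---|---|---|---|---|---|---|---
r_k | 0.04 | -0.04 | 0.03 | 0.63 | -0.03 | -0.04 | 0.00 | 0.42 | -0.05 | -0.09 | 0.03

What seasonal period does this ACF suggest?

The largest autocorrelation is r_4 = 0.63, with a weaker echo at lag 8 (0.42); the remaining lags stay at or below 0.04.
The dominant spike at lag 4 indicates a seasonal period of 4.

4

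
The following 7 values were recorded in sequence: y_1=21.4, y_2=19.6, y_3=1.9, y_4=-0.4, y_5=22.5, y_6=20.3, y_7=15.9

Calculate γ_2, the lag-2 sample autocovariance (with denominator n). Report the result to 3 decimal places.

Mean ȳ = (21.4 + 19.6 + 1.9 − 0.4 + 22.5 + 20.3 + 15.9)/7 = 14.4571
Deviations: 6.9429, 5.1429, -12.5571, -14.8571, 8.0429, 5.8429, 1.4429
Σ_{t=1}^{5}(y_t−ȳ)(y_{t+2}−ȳ) = -339.7894
γ_2 = -339.7894 / 7 = -48.541

-48.541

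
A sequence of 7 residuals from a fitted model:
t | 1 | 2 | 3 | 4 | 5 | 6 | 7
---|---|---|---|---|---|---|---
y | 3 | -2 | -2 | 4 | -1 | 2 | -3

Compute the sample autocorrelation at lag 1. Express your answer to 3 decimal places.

Mean ȳ = (3 − 2 − 2 + 4 − 1 + 2 − 3)/7 = 0.1429
Deviations from mean: 2.8571, -2.1429, -2.1429, 3.8571, -1.1429, 1.8571, -3.1429
Numerator Σ_{t=1}^{6}(y_t−ȳ)(y_{t+1}−ȳ) = -22.1633
Denominator Σ(y_t−ȳ)² = 46.8571
r_1 = -22.1633 / 46.8571 = -0.473

-0.473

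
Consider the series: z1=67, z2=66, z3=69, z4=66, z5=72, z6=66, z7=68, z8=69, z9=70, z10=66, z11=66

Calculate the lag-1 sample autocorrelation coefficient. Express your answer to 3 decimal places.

-0.381

Mean z̄ = (67 + 66 + 69 + 66 + 72 + 66 + 68 + 69 + 70 + 66 + 66)/11 = 67.7273
Numerator Σ_{t=1}^{10}(z_t−z̄)(z_{t+1}−z̄) = -16.0744
Denominator Σ(z_t−z̄)² = 42.1818
r_1 = -16.0744 / 42.1818 = -0.381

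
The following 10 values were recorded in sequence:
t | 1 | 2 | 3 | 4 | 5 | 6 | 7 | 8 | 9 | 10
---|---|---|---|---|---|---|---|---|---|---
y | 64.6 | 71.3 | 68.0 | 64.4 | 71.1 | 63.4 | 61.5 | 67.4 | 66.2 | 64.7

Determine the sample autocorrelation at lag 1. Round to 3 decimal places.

-0.189

Mean ȳ = (64.6 + 71.3 + 68.0 + 64.4 + 71.1 + 63.4 + 61.5 + 67.4 + 66.2 + 64.7)/10 = 66.2600
Numerator Σ_{t=1}^{9}(y_t−ȳ)(y_{t+1}−ȳ) = -17.4656
Denominator Σ(y_t−ȳ)² = 92.6440
r_1 = -17.4656 / 92.6440 = -0.189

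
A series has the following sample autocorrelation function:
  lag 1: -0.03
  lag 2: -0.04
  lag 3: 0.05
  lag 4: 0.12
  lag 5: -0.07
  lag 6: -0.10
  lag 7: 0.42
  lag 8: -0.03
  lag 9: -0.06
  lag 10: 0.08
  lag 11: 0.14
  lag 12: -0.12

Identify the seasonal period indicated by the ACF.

7

The largest autocorrelation is r_7 = 0.42; the remaining lags stay at or below 0.14.
The dominant spike at lag 7 indicates a seasonal period of 7.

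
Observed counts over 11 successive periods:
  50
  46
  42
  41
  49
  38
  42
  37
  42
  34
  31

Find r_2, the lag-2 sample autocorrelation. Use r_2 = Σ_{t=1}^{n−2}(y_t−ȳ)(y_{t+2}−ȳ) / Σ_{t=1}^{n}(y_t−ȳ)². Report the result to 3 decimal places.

0.160

Mean ȳ = (50 + 46 + 42 + 41 + 49 + 38 + 42 + 37 + 42 + 34 + 31)/11 = 41.0909
Numerator Σ_{t=1}^{9}(y_t−ȳ)(y_{t+2}−ȳ) = 55.6198
Denominator Σ(y_t−ȳ)² = 346.9091
r_2 = 55.6198 / 346.9091 = 0.160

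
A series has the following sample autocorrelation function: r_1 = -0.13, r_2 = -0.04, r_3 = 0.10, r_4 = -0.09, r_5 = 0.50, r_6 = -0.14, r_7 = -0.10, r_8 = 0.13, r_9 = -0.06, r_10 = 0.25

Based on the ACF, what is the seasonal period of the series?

5

The largest autocorrelation is r_5 = 0.50, with a weaker echo at lag 10 (0.25); the remaining lags stay at or below 0.13.
The dominant spike at lag 5 indicates a seasonal period of 5.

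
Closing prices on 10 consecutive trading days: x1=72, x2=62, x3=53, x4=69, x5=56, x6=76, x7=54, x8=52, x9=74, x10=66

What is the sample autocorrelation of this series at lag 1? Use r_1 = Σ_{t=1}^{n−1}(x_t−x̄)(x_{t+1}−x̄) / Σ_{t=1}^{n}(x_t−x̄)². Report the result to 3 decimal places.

Mean x̄ = (72 + 62 + 53 + 69 + 56 + 76 + 54 + 52 + 74 + 66)/10 = 63.4000
Numerator Σ_{t=1}^{9}(x_t−x̄)(x_{t+1}−x̄) = -294.9600
Denominator Σ(x_t−x̄)² = 766.4000
r_1 = -294.9600 / 766.4000 = -0.385

-0.385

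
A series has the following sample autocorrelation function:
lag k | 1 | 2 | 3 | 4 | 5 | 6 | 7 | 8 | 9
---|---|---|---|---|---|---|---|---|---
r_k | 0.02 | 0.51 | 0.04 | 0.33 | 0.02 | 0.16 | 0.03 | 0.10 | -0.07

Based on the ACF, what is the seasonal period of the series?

2

The largest autocorrelation is r_2 = 0.51, with weaker echoes at lags 4 (0.33) and 6 (0.16); the remaining lags stay at or below 0.10.
The dominant spike at lag 2 indicates a seasonal period of 2.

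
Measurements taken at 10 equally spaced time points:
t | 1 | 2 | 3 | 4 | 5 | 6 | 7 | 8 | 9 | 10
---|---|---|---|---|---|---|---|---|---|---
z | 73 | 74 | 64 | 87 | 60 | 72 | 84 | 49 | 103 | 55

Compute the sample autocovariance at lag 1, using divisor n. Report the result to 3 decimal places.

-183.171

Mean z̄ = (73 + 74 + 64 + 87 + 60 + 72 + 84 + 49 + 103 + 55)/10 = 72.1000
Σ_{t=1}^{9}(z_t−z̄)(z_{t+1}−z̄) = -1831.7100
γ_1 = -1831.7100 / 10 = -183.171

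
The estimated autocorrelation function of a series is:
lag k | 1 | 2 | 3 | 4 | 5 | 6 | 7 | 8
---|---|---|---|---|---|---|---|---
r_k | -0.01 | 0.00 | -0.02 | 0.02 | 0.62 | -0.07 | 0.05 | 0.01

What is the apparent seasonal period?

The largest autocorrelation is r_5 = 0.62; the remaining lags stay at or below 0.05.
The dominant spike at lag 5 indicates a seasonal period of 5.

5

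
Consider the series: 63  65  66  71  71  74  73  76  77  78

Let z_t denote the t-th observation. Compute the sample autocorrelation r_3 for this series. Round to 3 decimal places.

Mean z̄ = (63 + 65 + 66 + 71 + 71 + 74 + 73 + 76 + 77 + 78)/10 = 71.4000
Σ(z_t−z̄)(z_{t+3}−z̄) = (3.3600) + (2.5600) + (-14.0400) + (-0.6400) + (-1.8400) + (14.5600) + (10.5600) = 14.5200
Denominator Σ(z_t−z̄)² = 246.4000
r_3 = 14.5200 / 246.4000 = 0.059

0.059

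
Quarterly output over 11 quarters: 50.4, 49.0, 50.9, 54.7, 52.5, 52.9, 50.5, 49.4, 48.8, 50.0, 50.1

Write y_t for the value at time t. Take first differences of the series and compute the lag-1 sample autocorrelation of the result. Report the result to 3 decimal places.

First differences Δy: -1.4, 1.9, 3.8, -2.2, 0.4, -2.4, -1.1, -0.6, 1.2, 0.1
Mean of differences = -0.0300
Numerator Σ(Δy_t−Δȳ)(Δy_{t+1}−Δȳ) = -2.9109
Denominator Σ(Δy_t−Δȳ)² = 33.7810
r_1(Δy) = -2.9109 / 33.7810 = -0.086

-0.086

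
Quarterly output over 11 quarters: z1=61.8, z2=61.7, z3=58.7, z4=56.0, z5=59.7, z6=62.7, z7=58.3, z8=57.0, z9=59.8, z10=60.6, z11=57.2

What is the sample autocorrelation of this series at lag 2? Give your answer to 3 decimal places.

Mean z̄ = (61.8 + 61.7 + 58.7 + 56.0 + 59.7 + 62.7 + 58.3 + 57.0 + 59.8 + 60.6 + 57.2)/11 = 59.4091
Numerator Σ_{t=1}^{9}(z_t−z̄)(z_{t+2}−z̄) = -33.3474
Denominator Σ(z_t−z̄)² = 47.4891
r_2 = -33.3474 / 47.4891 = -0.702

-0.702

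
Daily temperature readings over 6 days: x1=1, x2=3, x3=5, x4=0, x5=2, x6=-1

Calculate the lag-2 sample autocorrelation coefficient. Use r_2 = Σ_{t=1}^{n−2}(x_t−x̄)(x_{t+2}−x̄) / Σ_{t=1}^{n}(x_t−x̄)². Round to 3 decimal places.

0.048

Mean x̄ = (1 + 3 + 5 + 0 + 2 − 1)/6 = 1.6667
Deviations from mean: -0.6667, 1.3333, 3.3333, -1.6667, 0.3333, -2.6667
Σ(x_t−x̄)(x_{t+2}−x̄) = (-2.2222) + (-2.2222) + (1.1111) + (4.4444) = 1.1111
Denominator Σ(x_t−x̄)² = 23.3333
r_2 = 1.1111 / 23.3333 = 0.048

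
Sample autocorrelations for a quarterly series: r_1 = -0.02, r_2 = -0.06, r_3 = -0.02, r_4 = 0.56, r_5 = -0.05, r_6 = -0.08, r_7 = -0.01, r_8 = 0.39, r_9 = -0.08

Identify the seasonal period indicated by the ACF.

4

The largest autocorrelation is r_4 = 0.56, with a weaker echo at lag 8 (0.39); the remaining lags stay at or below -0.01.
The dominant spike at lag 4 indicates a seasonal period of 4.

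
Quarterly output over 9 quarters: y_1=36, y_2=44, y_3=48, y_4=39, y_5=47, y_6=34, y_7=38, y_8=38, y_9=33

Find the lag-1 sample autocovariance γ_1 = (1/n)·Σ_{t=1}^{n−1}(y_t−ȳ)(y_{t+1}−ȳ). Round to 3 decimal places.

Mean ȳ = (36 + 44 + 48 + 39 + 47 + 34 + 38 + 38 + 33)/9 = 39.6667
Σ_{t=1}^{8}(y_t−ȳ)(y_{t+1}−ȳ) = -8.4444
γ_1 = -8.4444 / 9 = -0.938

-0.938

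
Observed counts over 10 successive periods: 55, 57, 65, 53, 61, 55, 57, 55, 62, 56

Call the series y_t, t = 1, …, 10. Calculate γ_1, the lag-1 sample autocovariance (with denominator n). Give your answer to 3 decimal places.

-7.676

Mean ȳ = (55 + 57 + 65 + 53 + 61 + 55 + 57 + 55 + 62 + 56)/10 = 57.6000
Σ_{t=1}^{9}(y_t−ȳ)(y_{t+1}−ȳ) = -76.7600
γ_1 = -76.7600 / 10 = -7.676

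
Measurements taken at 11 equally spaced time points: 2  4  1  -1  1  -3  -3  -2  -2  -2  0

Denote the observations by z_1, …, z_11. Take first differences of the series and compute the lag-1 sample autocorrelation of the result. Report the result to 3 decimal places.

-0.318

First differences Δz: 2, -3, -2, 2, -4, 0, 1, 0, 0, 2
Mean of differences = -0.2000
Numerator Σ(Δz_t−Δz̄)(Δz_{t+1}−Δz̄) = -13.2400
Denominator Σ(Δz_t−Δz̄)² = 41.6000
r_1(Δz) = -13.2400 / 41.6000 = -0.318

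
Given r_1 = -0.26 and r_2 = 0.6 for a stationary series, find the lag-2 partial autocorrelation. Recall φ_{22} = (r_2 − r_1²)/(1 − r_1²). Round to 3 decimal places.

φ_{22} = (r_2 − r_1²) / (1 − r_1²)
r_1² = (-0.26)² = 0.0676
Numerator = 0.6 − 0.0676 = 0.5324; denominator = 1 − 0.0676 = 0.9324
φ_{22} = 0.5324 / 0.9324 = 0.571

0.571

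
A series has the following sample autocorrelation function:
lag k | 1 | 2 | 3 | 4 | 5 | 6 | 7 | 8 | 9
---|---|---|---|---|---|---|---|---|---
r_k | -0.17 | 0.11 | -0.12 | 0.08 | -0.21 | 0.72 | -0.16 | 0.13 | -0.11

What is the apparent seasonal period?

The largest autocorrelation is r_6 = 0.72; the remaining lags stay at or below 0.13.
The dominant spike at lag 6 indicates a seasonal period of 6.

6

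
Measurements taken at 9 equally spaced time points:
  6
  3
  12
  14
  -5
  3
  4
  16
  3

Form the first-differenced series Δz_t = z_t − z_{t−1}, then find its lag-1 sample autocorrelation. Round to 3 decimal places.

-0.397

First differences Δz: -3, 9, 2, -19, 8, 1, 12, -13
Mean of differences = -0.3750
Numerator Σ(Δz_t−Δz̄)(Δz_{t+1}−Δz̄) = -330.2656
Denominator Σ(Δz_t−Δz̄)² = 831.8750
r_1(Δz) = -330.2656 / 831.8750 = -0.397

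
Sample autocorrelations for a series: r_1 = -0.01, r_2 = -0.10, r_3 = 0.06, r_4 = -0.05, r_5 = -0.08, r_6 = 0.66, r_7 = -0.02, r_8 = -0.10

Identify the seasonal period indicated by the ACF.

6

The largest autocorrelation is r_6 = 0.66; the remaining lags stay at or below 0.06.
The dominant spike at lag 6 indicates a seasonal period of 6.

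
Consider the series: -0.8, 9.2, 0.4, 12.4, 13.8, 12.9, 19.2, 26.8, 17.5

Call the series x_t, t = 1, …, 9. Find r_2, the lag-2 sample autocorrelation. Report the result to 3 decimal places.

Mean x̄ = (-0.8 + 9.2 + 0.4 + 12.4 + 13.8 + 12.9 + 19.2 + 26.8 + 17.5)/9 = 12.3778
Numerator Σ_{t=1}^{7}(x_t−x̄)(x_{t+2}−x̄) = 192.9257
Denominator Σ(x_t−x̄)² = 610.2956
r_2 = 192.9257 / 610.2956 = 0.316

0.316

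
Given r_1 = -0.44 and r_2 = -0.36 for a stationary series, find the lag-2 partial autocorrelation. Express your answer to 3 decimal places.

φ_{22} = (r_2 − r_1²) / (1 − r_1²)
r_1² = (-0.44)² = 0.1936
Numerator = -0.36 − 0.1936 = -0.5536; denominator = 1 − 0.1936 = 0.8064
φ_{22} = -0.5536 / 0.8064 = -0.687

-0.687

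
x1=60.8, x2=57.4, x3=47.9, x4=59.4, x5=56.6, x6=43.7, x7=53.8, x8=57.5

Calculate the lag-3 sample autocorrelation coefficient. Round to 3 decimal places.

Mean x̄ = (60.8 + 57.4 + 47.9 + 59.4 + 56.6 + 43.7 + 53.8 + 57.5)/8 = 54.6375
Deviations from mean: 6.1625, 2.7625, -6.7375, 4.7625, 1.9625, -10.9375, -0.8375, 2.8625
Σ(x_t−x̄)(x_{t+3}−x̄) = (29.3489) + (5.4214) + (73.6914) + (-3.9886) + (5.6177) = 110.0908
Denominator Σ(x_t−x̄)² = 246.0588
r_3 = 110.0908 / 246.0588 = 0.447

0.447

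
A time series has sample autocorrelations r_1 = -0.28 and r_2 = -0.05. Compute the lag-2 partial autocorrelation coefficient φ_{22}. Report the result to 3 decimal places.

-0.139

φ_{22} = (r_2 − r_1²) / (1 − r_1²)
r_1² = (-0.28)² = 0.0784
Numerator = -0.05 − 0.0784 = -0.1284; denominator = 1 − 0.0784 = 0.9216
φ_{22} = -0.1284 / 0.9216 = -0.139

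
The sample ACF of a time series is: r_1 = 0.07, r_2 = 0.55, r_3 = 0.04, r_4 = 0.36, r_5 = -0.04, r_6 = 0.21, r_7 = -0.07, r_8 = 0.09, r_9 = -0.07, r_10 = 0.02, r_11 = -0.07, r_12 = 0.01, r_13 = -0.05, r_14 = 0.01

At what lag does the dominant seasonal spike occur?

The largest autocorrelation is r_2 = 0.55, with weaker echoes at lags 4 (0.36) and 6 (0.21); the remaining lags stay at or below 0.09.
The dominant spike at lag 2 indicates a seasonal period of 2.

2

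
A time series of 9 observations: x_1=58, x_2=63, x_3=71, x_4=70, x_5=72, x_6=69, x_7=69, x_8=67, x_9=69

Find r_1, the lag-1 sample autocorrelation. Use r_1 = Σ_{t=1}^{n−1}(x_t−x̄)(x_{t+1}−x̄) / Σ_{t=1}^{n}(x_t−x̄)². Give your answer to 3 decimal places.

0.346

Mean x̄ = (58 + 63 + 71 + 70 + 72 + 69 + 69 + 67 + 69)/9 = 67.5556
Numerator Σ_{t=1}^{8}(x_t−x̄)(x_{t+1}−x̄) = 54.0247
Denominator Σ(x_t−x̄)² = 156.2222
r_1 = 54.0247 / 156.2222 = 0.346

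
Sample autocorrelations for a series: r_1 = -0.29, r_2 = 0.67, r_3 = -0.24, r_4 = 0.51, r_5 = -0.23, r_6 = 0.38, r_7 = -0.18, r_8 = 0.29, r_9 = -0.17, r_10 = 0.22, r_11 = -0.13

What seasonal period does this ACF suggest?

2

The largest autocorrelation is r_2 = 0.67, with weaker echoes at lags 4 (0.51), 6 (0.38), 8 (0.29) and 10 (0.22); the remaining lags stay at or below -0.13.
The dominant spike at lag 2 indicates a seasonal period of 2.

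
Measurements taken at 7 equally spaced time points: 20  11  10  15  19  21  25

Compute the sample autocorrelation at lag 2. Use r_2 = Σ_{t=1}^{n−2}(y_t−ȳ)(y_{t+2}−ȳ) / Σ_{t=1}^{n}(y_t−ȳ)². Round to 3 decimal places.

Mean ȳ = (20 + 11 + 10 + 15 + 19 + 21 + 25)/7 = 17.2857
Σ(y_t−ȳ)(y_{t+2}−ȳ) = (-19.7755) + (14.3673) + (-12.4898) + (-8.4898) + (13.2245) = -13.1633
Denominator Σ(y_t−ȳ)² = 181.4286
r_2 = -13.1633 / 181.4286 = -0.073

-0.073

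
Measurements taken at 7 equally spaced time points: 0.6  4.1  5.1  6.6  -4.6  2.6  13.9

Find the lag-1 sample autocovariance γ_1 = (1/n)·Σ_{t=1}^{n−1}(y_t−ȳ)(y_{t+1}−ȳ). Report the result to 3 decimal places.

-3.041

Mean ȳ = (0.6 + 4.1 + 5.1 + 6.6 − 4.6 + 2.6 + 13.9)/7 = 4.0429
Σ_{t=1}^{6}(y_t−ȳ)(y_{t+1}−ȳ) = -21.2861
γ_1 = -21.2861 / 7 = -3.041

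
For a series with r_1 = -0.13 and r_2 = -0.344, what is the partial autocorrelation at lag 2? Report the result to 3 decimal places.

φ_{22} = (r_2 − r_1²) / (1 − r_1²)
r_1² = (-0.13)² = 0.0169
Numerator = -0.344 − 0.0169 = -0.3609; denominator = 1 − 0.0169 = 0.9831
φ_{22} = -0.3609 / 0.9831 = -0.367

-0.367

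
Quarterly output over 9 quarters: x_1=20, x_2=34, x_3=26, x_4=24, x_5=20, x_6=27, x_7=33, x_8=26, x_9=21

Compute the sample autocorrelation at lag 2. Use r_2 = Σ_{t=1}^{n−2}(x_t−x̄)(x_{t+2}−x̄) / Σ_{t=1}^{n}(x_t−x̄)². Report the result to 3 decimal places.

-0.445

Mean x̄ = (20 + 34 + 26 + 24 + 20 + 27 + 33 + 26 + 21)/9 = 25.6667
Σ(x_t−x̄)(x_{t+2}−x̄) = (-1.8889) + (-13.8889) + (-1.8889) + (-2.2222) + (-41.5556) + (0.4444) + (-34.2222) = -95.2222
Denominator Σ(x_t−x̄)² = 214.0000
r_2 = -95.2222 / 214.0000 = -0.445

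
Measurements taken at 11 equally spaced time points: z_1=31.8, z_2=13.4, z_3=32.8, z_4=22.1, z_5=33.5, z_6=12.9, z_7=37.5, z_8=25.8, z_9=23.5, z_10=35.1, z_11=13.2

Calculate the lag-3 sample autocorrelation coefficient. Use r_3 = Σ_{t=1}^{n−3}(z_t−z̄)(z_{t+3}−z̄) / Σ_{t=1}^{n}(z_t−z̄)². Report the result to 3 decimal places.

Mean z̄ = (31.8 + 13.4 + 32.8 + 22.1 + 33.5 + 12.9 + 37.5 + 25.8 + 23.5 + 35.1 + 13.2)/11 = 25.6000
Numerator Σ_{t=1}^{8}(z_t−z̄)(z_{t+3}−z̄) = -112.3500
Denominator Σ(z_t−z̄)² = 865.1400
r_3 = -112.3500 / 865.1400 = -0.130

-0.130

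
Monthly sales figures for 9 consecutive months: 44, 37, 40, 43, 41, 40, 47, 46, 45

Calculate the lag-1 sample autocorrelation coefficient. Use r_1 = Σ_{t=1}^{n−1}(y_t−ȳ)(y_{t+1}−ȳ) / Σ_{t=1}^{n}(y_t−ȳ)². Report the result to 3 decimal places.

Mean ȳ = (44 + 37 + 40 + 43 + 41 + 40 + 47 + 46 + 45)/9 = 42.5556
Numerator Σ_{t=1}^{8}(y_t−ȳ)(y_{t+1}−ȳ) = 20.6914
Denominator Σ(y_t−ȳ)² = 86.2222
r_1 = 20.6914 / 86.2222 = 0.240

0.240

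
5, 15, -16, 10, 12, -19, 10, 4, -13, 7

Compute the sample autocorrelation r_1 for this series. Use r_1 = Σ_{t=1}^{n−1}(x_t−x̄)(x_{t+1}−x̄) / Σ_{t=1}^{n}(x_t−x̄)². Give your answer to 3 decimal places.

-0.515

Mean x̄ = (5 + 15 − 16 + 10 + 12 − 19 + 10 + 4 − 13 + 7)/10 = 1.5000
Numerator Σ_{t=1}^{9}(x_t−x̄)(x_{t+1}−x̄) = -732.7500
Denominator Σ(x_t−x̄)² = 1422.5000
r_1 = -732.7500 / 1422.5000 = -0.515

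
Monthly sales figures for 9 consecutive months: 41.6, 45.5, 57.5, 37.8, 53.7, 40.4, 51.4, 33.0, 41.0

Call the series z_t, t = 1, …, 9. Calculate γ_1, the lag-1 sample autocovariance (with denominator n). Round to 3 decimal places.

Mean z̄ = (41.6 + 45.5 + 57.5 + 37.8 + 53.7 + 40.4 + 51.4 + 33.0 + 41.0)/9 = 44.6556
Σ_{t=1}^{8}(z_t−z̄)(z_{t+1}−z̄) = -244.9875
γ_1 = -244.9875 / 9 = -27.221

-27.221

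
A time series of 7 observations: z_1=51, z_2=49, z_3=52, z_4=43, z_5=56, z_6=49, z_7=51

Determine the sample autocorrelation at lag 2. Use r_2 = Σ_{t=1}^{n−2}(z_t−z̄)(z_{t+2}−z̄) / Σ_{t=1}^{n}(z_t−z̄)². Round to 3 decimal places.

0.364

Mean z̄ = (51 + 49 + 52 + 43 + 56 + 49 + 51)/7 = 50.1429
Σ(z_t−z̄)(z_{t+2}−z̄) = (1.5918) + (8.1633) + (10.8776) + (8.1633) + (5.0204) = 33.8163
Denominator Σ(z_t−z̄)² = 92.8571
r_2 = 33.8163 / 92.8571 = 0.364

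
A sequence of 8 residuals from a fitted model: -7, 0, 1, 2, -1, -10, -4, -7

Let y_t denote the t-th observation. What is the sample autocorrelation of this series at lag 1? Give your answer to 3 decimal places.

0.210

Mean ȳ = (-7 + 0 + 1 + 2 − 1 − 10 − 4 − 7)/8 = -3.2500
Deviations from mean: -3.7500, 3.2500, 4.2500, 5.2500, 2.2500, -6.7500, -0.7500, -3.7500
Σ(y_t−ȳ)(y_{t+1}−ȳ) = (-12.1875) + (13.8125) + (22.3125) + (11.8125) + (-15.1875) + (5.0625) + (2.8125) = 28.4375
Denominator Σ(y_t−ȳ)² = 135.5000
r_1 = 28.4375 / 135.5000 = 0.210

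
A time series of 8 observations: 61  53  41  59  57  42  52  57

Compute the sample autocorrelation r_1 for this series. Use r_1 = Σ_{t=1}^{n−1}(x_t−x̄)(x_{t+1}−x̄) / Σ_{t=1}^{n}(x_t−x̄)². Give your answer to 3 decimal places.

-0.223

Mean x̄ = (61 + 53 + 41 + 59 + 57 + 42 + 52 + 57)/8 = 52.7500
Deviations from mean: 8.2500, 0.2500, -11.7500, 6.2500, 4.2500, -10.7500, -0.7500, 4.2500
Σ(x_t−x̄)(x_{t+1}−x̄) = (2.0625) + (-2.9375) + (-73.4375) + (26.5625) + (-45.6875) + (8.0625) + (-3.1875) = -88.5625
Denominator Σ(x_t−x̄)² = 397.5000
r_1 = -88.5625 / 397.5000 = -0.223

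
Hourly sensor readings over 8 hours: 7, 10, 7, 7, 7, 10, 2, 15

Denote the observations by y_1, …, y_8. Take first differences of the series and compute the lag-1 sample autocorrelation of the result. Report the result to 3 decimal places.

First differences Δy: 3, -3, 0, 0, 3, -8, 13
Mean of differences = 1.1429
Numerator Σ(Δy_t−Δȳ)(Δy_{t+1}−Δȳ) = -129.1633
Denominator Σ(Δy_t−Δȳ)² = 250.8571
r_1(Δy) = -129.1633 / 250.8571 = -0.515

-0.515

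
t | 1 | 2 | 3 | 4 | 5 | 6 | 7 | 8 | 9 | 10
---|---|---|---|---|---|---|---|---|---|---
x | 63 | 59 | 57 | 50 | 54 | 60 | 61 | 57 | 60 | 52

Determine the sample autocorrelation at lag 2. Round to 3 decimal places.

Mean x̄ = (63 + 59 + 57 + 50 + 54 + 60 + 61 + 57 + 60 + 52)/10 = 57.3000
Numerator Σ_{t=1}^{8}(x_t−x̄)(x_{t+2}−x̄) = -34.2800
Denominator Σ(x_t−x̄)² = 156.1000
r_2 = -34.2800 / 156.1000 = -0.220

-0.220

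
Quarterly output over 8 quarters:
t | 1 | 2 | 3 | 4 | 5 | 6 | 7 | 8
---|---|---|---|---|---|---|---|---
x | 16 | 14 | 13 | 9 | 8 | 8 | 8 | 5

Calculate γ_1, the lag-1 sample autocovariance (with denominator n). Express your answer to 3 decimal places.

Mean x̄ = (16 + 14 + 13 + 9 + 8 + 8 + 8 + 5)/8 = 10.1250
Deviations: 5.8750, 3.8750, 2.8750, -1.1250, -2.1250, -2.1250, -2.1250, -5.1250
Σ_{t=1}^{7}(x_t−x̄)(x_{t+1}−x̄) = 52.9844
γ_1 = 52.9844 / 8 = 6.623

6.623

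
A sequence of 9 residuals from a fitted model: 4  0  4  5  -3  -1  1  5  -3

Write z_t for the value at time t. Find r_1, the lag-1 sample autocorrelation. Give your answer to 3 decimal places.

Mean z̄ = (4 + 0 + 4 + 5 − 3 − 1 + 1 + 5 − 3)/9 = 1.3333
Numerator Σ_{t=1}^{8}(z_t−z̄)(z_{t+1}−z̄) = -19.4444
Denominator Σ(z_t−z̄)² = 86.0000
r_1 = -19.4444 / 86.0000 = -0.226

-0.226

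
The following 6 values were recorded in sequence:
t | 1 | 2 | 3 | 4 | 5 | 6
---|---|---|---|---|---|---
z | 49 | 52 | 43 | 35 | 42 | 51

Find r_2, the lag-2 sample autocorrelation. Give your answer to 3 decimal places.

Mean z̄ = (49 + 52 + 43 + 35 + 42 + 51)/6 = 45.3333
Σ(z_t−z̄)(z_{t+2}−z̄) = (-8.5556) + (-68.8889) + (7.7778) + (-58.5556) = -128.2222
Denominator Σ(z_t−z̄)² = 213.3333
r_2 = -128.2222 / 213.3333 = -0.601

-0.601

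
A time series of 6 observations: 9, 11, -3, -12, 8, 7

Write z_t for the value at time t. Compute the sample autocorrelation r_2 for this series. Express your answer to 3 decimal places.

Mean z̄ = (9 + 11 − 3 − 12 + 8 + 7)/6 = 3.3333
Deviations from mean: 5.6667, 7.6667, -6.3333, -15.3333, 4.6667, 3.6667
Σ(z_t−z̄)(z_{t+2}−z̄) = (-35.8889) + (-117.5556) + (-29.5556) + (-56.2222) = -239.2222
Denominator Σ(z_t−z̄)² = 401.3333
r_2 = -239.2222 / 401.3333 = -0.596

-0.596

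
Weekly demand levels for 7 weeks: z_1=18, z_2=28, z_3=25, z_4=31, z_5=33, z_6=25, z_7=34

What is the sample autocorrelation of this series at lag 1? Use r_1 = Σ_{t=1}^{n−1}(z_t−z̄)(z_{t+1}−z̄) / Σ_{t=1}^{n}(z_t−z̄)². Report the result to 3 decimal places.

-0.141

Mean z̄ = (18 + 28 + 25 + 31 + 33 + 25 + 34)/7 = 27.7143
Deviations from mean: -9.7143, 0.2857, -2.7143, 3.2857, 5.2857, -2.7143, 6.2857
Σ(z_t−z̄)(z_{t+1}−z̄) = (-2.7755) + (-0.7755) + (-8.9184) + (17.3673) + (-14.3469) + (-17.0612) = -26.5102
Denominator Σ(z_t−z̄)² = 187.4286
r_1 = -26.5102 / 187.4286 = -0.141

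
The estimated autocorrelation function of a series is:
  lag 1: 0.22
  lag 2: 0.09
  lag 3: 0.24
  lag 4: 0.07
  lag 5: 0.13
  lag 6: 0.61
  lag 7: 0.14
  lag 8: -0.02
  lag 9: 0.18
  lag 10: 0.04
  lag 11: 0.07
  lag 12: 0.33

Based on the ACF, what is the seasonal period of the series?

The largest autocorrelation is r_6 = 0.61, with a weaker echo at lag 12 (0.33); the remaining lags stay at or below 0.24. The elevated value at lag 1 (0.22), dropping to 0.09 at lag 2, reflects decaying short-term dependence rather than seasonality.
The dominant spike at lag 6 indicates a seasonal period of 6.

6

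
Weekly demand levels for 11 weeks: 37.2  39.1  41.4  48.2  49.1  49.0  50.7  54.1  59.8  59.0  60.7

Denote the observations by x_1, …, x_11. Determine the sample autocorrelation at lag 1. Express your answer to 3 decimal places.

Mean x̄ = (37.2 + 39.1 + 41.4 + 48.2 + 49.1 + 49.0 + 50.7 + 54.1 + 59.8 + 59.0 + 60.7)/11 = 49.8455
Numerator Σ_{t=1}^{10}(x_t−x̄)(x_{t+1}−x̄) = 478.1479
Denominator Σ(x_t−x̄)² = 670.2273
r_1 = 478.1479 / 670.2273 = 0.713

0.713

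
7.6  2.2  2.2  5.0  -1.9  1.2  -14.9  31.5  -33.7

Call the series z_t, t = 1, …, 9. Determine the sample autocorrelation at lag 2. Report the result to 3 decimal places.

Mean z̄ = (7.6 + 2.2 + 2.2 + 5.0 − 1.9 + 1.2 − 14.9 + 31.5 − 33.7)/9 = -0.0889
Σ(z_t−z̄)(z_{t+2}−z̄) = (17.5990) + (11.6479) + (-4.1454) + (6.5590) + (26.8246) + (40.7146) + (497.8179) = 597.0175
Denominator Σ(z_t−z̄)² = 2447.3689
r_2 = 597.0175 / 2447.3689 = 0.244

0.244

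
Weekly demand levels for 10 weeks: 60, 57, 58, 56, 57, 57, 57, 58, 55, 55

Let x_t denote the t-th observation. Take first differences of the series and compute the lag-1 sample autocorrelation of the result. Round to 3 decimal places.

First differences Δx: -3, 1, -2, 1, 0, 0, 1, -3, 0
Mean of differences = -0.5556
Numerator Σ(Δx_t−Δx̄)(Δx_{t+1}−Δx̄) = -11.4198
Denominator Σ(Δx_t−Δx̄)² = 22.2222
r_1(Δx) = -11.4198 / 22.2222 = -0.514

-0.514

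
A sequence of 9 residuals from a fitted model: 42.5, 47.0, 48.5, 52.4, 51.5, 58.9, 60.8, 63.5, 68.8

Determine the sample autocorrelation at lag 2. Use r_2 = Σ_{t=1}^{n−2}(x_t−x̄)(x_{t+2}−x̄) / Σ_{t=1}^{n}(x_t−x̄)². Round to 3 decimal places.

0.349

Mean x̄ = (42.5 + 47.0 + 48.5 + 52.4 + 51.5 + 58.9 + 60.8 + 63.5 + 68.8)/9 = 54.8778
Numerator Σ_{t=1}^{7}(x_t−x̄)(x_{t+2}−x̄) = 207.1657
Denominator Σ(x_t−x̄)² = 592.9156
r_2 = 207.1657 / 592.9156 = 0.349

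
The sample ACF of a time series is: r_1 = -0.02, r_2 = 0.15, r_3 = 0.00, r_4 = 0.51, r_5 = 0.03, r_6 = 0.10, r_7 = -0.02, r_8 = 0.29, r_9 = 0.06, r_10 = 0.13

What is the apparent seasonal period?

The largest autocorrelation is r_4 = 0.51, with a weaker echo at lag 8 (0.29); the remaining lags stay at or below 0.15.
The dominant spike at lag 4 indicates a seasonal period of 4.

4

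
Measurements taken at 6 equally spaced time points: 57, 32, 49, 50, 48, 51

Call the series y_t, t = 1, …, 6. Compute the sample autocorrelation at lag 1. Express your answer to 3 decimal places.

Mean ȳ = (57 + 32 + 49 + 50 + 48 + 51)/6 = 47.8333
Σ(y_t−ȳ)(y_{t+1}−ȳ) = (-145.1389) + (-18.4722) + (2.5278) + (0.3611) + (0.5278) = -160.1944
Denominator Σ(y_t−ȳ)² = 350.8333
r_1 = -160.1944 / 350.8333 = -0.457

-0.457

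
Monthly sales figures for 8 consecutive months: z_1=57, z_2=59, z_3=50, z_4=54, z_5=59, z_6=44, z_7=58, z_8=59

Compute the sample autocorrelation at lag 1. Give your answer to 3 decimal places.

Mean z̄ = (57 + 59 + 50 + 54 + 59 + 44 + 58 + 59)/8 = 55.0000
Deviations from mean: 2.0000, 4.0000, -5.0000, -1.0000, 4.0000, -11.0000, 3.0000, 4.0000
Σ(z_t−z̄)(z_{t+1}−z̄) = (8.0000) + (-20.0000) + (5.0000) + (-4.0000) + (-44.0000) + (-33.0000) + (12.0000) = -76.0000
Denominator Σ(z_t−z̄)² = 208.0000
r_1 = -76.0000 / 208.0000 = -0.365

-0.365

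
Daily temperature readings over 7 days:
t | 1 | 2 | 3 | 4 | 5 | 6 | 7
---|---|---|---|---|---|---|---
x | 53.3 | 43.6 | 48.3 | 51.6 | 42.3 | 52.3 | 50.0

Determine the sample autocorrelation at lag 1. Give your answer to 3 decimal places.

-0.531

Mean x̄ = (53.3 + 43.6 + 48.3 + 51.6 + 42.3 + 52.3 + 50.0)/7 = 48.7714
Deviations from mean: 4.5286, -5.1714, -0.4714, 2.8286, -6.4714, 3.5286, 1.2286
Σ(x_t−x̄)(x_{t+1}−x̄) = (-23.4192) + (2.4380) + (-1.3335) + (-18.3049) + (-22.8349) + (4.3351) = -59.1194
Denominator Σ(x_t−x̄)² = 111.3143
r_1 = -59.1194 / 111.3143 = -0.531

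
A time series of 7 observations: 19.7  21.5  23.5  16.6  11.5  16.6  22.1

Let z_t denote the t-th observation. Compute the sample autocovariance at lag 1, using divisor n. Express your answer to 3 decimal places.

Mean z̄ = (19.7 + 21.5 + 23.5 + 16.6 + 11.5 + 16.6 + 22.1)/7 = 18.7857
Deviations: 0.9143, 2.7143, 4.7143, -2.1857, -7.2857, -2.1857, 3.3143
Σ_{t=1}^{6}(z_t−z̄)(z_{t+1}−z̄) = 29.5784
γ_1 = 29.5784 / 7 = 4.225

4.225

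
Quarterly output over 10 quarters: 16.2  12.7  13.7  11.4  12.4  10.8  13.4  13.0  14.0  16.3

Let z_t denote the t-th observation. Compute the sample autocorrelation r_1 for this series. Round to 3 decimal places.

Mean z̄ = (16.2 + 12.7 + 13.7 + 11.4 + 12.4 + 10.8 + 13.4 + 13.0 + 14.0 + 16.3)/10 = 13.3900
Numerator Σ_{t=1}^{9}(z_t−z̄)(z_{t+1}−z̄) = 3.2719
Denominator Σ(z_t−z̄)² = 29.1090
r_1 = 3.2719 / 29.1090 = 0.112

0.112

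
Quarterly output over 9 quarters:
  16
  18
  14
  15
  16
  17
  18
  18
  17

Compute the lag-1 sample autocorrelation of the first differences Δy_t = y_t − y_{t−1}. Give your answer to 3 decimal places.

-0.362

First differences Δy: 2, -4, 1, 1, 1, 1, 0, -1
Mean of differences = 0.1250
Numerator Σ(Δy_t−Δȳ)(Δy_{t+1}−Δȳ) = -9.0156
Denominator Σ(Δy_t−Δȳ)² = 24.8750
r_1(Δy) = -9.0156 / 24.8750 = -0.362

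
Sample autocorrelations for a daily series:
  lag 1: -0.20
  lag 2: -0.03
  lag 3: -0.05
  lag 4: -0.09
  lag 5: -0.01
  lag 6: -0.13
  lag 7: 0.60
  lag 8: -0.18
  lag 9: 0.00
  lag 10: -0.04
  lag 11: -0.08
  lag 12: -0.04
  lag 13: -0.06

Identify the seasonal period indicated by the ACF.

The largest autocorrelation is r_7 = 0.60; the remaining lags stay at or below 0.00.
The dominant spike at lag 7 indicates a seasonal period of 7.

7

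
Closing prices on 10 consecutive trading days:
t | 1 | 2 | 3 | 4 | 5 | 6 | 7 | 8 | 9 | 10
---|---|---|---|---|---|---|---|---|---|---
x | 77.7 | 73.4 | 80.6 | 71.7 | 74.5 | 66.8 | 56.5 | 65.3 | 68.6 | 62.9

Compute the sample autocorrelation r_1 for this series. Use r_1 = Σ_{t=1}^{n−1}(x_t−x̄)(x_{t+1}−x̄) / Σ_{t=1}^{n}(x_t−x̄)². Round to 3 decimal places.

0.415

Mean x̄ = (77.7 + 73.4 + 80.6 + 71.7 + 74.5 + 66.8 + 56.5 + 65.3 + 68.6 + 62.9)/10 = 69.8000
Numerator Σ_{t=1}^{9}(x_t−x̄)(x_{t+1}−x̄) = 196.1000
Denominator Σ(x_t−x̄)² = 472.9000
r_1 = 196.1000 / 472.9000 = 0.415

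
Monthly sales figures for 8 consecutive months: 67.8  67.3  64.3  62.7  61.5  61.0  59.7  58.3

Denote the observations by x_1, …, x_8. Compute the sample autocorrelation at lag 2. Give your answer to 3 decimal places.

Mean x̄ = (67.8 + 67.3 + 64.3 + 62.7 + 61.5 + 61.0 + 59.7 + 58.3)/8 = 62.8250
Deviations from mean: 4.9750, 4.4750, 1.4750, -0.1250, -1.3250, -1.8250, -3.1250, -4.5250
Numerator Σ_{t=1}^{6}(x_t−x̄)(x_{t+2}−x̄) = 17.4513
Denominator Σ(x_t−x̄)² = 82.2950
r_2 = 17.4513 / 82.2950 = 0.212

0.212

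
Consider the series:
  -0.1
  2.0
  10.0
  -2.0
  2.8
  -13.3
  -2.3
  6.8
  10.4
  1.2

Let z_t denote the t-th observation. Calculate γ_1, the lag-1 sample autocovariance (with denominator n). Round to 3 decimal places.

3.039

Mean z̄ = (-0.1 + 2.0 + 10.0 − 2.0 + 2.8 − 13.3 − 2.3 + 6.8 + 10.4 + 1.2)/10 = 1.5500
Σ_{t=1}^{9}(z_t−z̄)(z_{t+1}−z̄) = 30.3875
γ_1 = 30.3875 / 10 = 3.039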